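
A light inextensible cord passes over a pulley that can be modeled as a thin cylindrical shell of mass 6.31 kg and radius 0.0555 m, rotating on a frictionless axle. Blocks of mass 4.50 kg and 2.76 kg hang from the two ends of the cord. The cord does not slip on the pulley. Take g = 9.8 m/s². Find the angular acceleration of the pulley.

I = MR² = (6.31)(0.0555)² = 0.01944 kg·m².
Heavier block: m₁g − T₁ = m₁a. Lighter block: T₂ − m₂g = m₂a.
Pulley: (T₁ − T₂)R = Iα = I(a/R), so T₁ − T₂ = (I/R²)a = 1·M_p a = 6.310·a.
Adding the three: (m₁ − m₂)g = (m₁ + m₂ + 6.310)a, so a = (4.50 − 2.76)(9.8)/(4.50 + 2.76 + 6.310) = 1.257 m/s².
α = a/R = 1.257/0.0555 = 22.64 rad/s².

α ≈ 22.6 rad/s²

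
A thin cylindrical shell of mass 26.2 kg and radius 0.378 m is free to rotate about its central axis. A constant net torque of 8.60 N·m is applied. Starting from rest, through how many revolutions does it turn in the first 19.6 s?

≈ 70.2 revolutions

I = MR² = (26.2)(0.378)² = 3.744 kg·m².
α = τ/I = 8.60/3.744 = 2.297 rad/s².
θ = ½αt² = ½(2.297)(19.6)² = 441.3 rad.
Revolutions = θ/(2π) = 70.23.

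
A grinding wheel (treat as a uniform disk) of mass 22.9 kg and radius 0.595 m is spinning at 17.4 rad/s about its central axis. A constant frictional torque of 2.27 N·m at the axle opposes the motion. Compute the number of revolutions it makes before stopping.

I = ½MR² = (1/2)(22.9)(0.595)² = 4.054 kg·m².
The net torque has magnitude 2.27 N·m, opposing ω.
|α| = τ/I = 2.270/4.054 = 0.5600 rad/s² (deceleration).
ω² = ω₀² − 2|α|θ with ω = 0 ⇒ θ = ω₀²/(2|α|) = 270.3 rad = 43.02 rev.

≈ 43.0 revolutions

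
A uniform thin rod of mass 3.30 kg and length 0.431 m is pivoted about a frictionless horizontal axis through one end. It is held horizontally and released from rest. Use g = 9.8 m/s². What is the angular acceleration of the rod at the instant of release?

About the pivot, I = (1/3)ML² = (1/3)(3.30)(0.431)² = 0.2043 kg·m².
The weight acts at the center, a distance L/2 = 0.2155 m from the pivot; τ = Mg(L/2) = 6.969 N·m.
α = τ/I = 6.969/0.2043 = 34.11 rad/s².

α ≈ 34.1 rad/s²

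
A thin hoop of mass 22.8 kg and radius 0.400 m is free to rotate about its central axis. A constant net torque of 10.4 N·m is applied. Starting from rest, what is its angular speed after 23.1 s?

I = MR² = (22.8)(0.400)² = 3.648 kg·m².
α = τ/I = 10.4/3.648 = 2.851 rad/s².
ω = ω₀ + αt = 0 + (2.851)(23.1) = 65.86 rad/s.

ω ≈ 65.9 rad/s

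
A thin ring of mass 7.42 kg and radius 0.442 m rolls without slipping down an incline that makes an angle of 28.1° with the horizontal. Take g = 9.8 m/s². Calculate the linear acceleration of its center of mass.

a ≈ 2.31 m/s²

Translation along the incline: Mg sinθ − f = Ma.
Rotation about the center: fR = Iα with I = MR². No-slip gives a = αR, so f = (I/R²)a = M a.
Substituting: Mg sinθ = (1 + 1.000)Ma, so a = g sinθ/(1 + 1.000) = (9.8) sin 28.1° / 2.000 = 2.308 m/s².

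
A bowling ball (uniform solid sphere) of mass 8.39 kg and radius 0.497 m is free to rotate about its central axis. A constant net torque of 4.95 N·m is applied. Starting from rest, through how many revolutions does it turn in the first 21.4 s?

≈ 218 revolutions

I = (2/5)MR² = (2/5)(8.39)(0.497)² = 0.8290 kg·m².
α = τ/I = 4.95/0.8290 = 5.971 rad/s².
θ = ½αt² = ½(5.971)(21.4)² = 1367 rad.
Revolutions = θ/(2π) = 217.6.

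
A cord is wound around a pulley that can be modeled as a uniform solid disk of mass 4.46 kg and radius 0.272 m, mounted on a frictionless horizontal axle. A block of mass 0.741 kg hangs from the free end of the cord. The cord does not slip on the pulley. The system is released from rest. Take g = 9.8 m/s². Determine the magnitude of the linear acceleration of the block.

a ≈ 2.44 m/s²

I = ½MR² = (1/2)(4.46)(0.272)² = 0.1650 kg·m².
Block: mg − T = ma. Pulley: TR = Iα. No-slip: a = αR, so T = (I/R²)a = 2.230·a.
Then mg = (m + 2.230)a, so a = (0.741)(9.8)/(0.741 + 2.230) = 2.444 m/s².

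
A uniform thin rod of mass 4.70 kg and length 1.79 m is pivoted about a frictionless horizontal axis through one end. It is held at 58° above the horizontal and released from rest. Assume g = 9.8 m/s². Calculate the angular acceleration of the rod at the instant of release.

α ≈ 4.35 rad/s²

About the pivot, I = (1/3)ML² = (1/3)(4.70)(1.79)² = 5.020 kg·m².
The weight acts at the center, a distance L/2 = 0.8950 m from the pivot; τ = Mg(L/2) cos 58° = 21.85 N·m.
α = τ/I = 21.85/5.020 = 4.352 rad/s².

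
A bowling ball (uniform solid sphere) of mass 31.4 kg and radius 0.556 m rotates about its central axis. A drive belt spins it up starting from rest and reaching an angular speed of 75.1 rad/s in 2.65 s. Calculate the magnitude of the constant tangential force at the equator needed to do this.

F ≈ 198 N

I = (2/5)MR² = (2/5)(31.4)(0.556)² = 3.883 kg·m².
α = Δω/Δt = (75.1 − 0)/2.65 = 28.34 rad/s².
The required torque is τ = Iα = (3.883)(28.34) = 110.0 N·m.
A tangential force at the equator gives τ = FR, so F = τ/R = 110.0/0.556 = 197.9 N.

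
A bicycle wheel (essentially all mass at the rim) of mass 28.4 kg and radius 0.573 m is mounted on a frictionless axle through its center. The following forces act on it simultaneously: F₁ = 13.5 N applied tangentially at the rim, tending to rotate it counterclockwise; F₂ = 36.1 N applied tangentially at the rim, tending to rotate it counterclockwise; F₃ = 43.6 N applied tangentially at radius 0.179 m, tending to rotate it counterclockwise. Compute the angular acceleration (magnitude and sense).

α ≈ 3.88 rad/s², counterclockwise

I = MR² = (28.4)(0.573)² = 9.325 kg·m².
Taking counterclockwise as positive: τ₁ = +(13.5)(0.573) = +7.735 N·m; τ₂ = +(36.1)(0.573) = +20.69 N·m; τ₃ = +(43.6)(0.179) = +7.804 N·m.
Net torque τ = 36.23 N·m.
α = τ/I = 36.23/9.325 = 3.885 rad/s².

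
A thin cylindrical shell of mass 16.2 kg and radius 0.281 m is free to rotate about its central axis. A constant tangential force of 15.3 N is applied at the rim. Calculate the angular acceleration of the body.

α ≈ 3.36 rad/s²

I = MR² = (16.2)(0.281)² = 1.279 kg·m².
τ = F R = (15.3)(0.281) = 4.299 N·m.
From τ = Iα: α = 4.299/1.279 = 3.361 rad/s².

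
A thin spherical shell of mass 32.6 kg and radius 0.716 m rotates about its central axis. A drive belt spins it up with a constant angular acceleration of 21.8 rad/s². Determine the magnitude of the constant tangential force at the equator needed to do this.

F ≈ 339 N

I = (2/3)MR² = (2/3)(32.6)(0.716)² = 11.14 kg·m².
The required torque is τ = Iα = (11.14)(21.80) = 242.9 N·m.
A tangential force at the equator gives τ = FR, so F = τ/R = 242.9/0.716 = 339.2 N.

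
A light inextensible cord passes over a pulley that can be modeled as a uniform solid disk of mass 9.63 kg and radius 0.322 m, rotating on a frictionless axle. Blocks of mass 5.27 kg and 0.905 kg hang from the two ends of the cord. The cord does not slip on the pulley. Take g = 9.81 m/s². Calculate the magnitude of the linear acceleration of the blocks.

a ≈ 3.90 m/s²

I = ½MR² = (1/2)(9.63)(0.322)² = 0.4992 kg·m².
Heavier block: m₁g − T₁ = m₁a. Lighter block: T₂ − m₂g = m₂a.
Pulley: (T₁ − T₂)R = Iα = I(a/R), so T₁ − T₂ = (I/R²)a = (1/2)M_p a = 4.815·a.
Adding the three: (m₁ − m₂)g = (m₁ + m₂ + 4.815)a, so a = (5.27 − 0.905)(9.81)/(5.27 + 0.905 + 4.815) = 3.896 m/s².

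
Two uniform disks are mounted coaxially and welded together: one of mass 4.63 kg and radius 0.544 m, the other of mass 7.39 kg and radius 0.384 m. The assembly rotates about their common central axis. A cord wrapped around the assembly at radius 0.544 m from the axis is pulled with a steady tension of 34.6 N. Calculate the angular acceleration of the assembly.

I = ½M₁R₁² + ½M₂R₂² = ½(4.63)(0.544)² + ½(7.39)(0.384)² = 1.230 kg·m².
τ = F r = (34.6)(0.544) = 18.82 N·m.
α = τ/I = 18.82/1.230 = 15.30 rad/s².

α ≈ 15.3 rad/s²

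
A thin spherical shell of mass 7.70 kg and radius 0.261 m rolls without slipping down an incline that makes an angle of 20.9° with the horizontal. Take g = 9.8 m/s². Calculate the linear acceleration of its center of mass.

Translation along the incline: Mg sinθ − f = Ma.
Rotation about the center: fR = Iα with I = (2/3)MR². No-slip gives a = αR, so f = (I/R²)a = (2/3)M a.
Substituting: Mg sinθ = (1 + 0.6667)Ma, so a = g sinθ/(1 + 0.6667) = (9.8) sin 20.9° / 1.667 = 2.098 m/s².

a ≈ 2.10 m/s²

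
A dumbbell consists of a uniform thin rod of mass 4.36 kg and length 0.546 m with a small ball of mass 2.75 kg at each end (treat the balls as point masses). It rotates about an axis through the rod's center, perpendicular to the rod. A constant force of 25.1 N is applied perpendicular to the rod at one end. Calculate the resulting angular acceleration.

α ≈ 13.2 rad/s²

I_rod = (1/12)ML² = (1/12)(4.36)(0.546)² = 0.1083 kg·m².
I_balls = 2·m·(L/2)² = 2(2.75)(0.2730)² = 0.4099 kg·m².
Total I = 0.5182 kg·m².
τ = F·(L/2) = (25.1)(0.273) = 6.852 N·m.
α = τ/I = 6.852/0.5182 = 13.22 rad/s².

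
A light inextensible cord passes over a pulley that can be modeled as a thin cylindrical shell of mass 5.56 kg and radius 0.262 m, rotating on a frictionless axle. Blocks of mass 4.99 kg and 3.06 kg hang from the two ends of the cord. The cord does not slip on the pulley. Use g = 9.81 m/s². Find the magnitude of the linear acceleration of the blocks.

a ≈ 1.39 m/s²

I = MR² = (5.56)(0.262)² = 0.3817 kg·m².
Heavier block: m₁g − T₁ = m₁a. Lighter block: T₂ − m₂g = m₂a.
Pulley: (T₁ − T₂)R = Iα = I(a/R), so T₁ − T₂ = (I/R²)a = 1·M_p a = 5.560·a.
Adding the three: (m₁ − m₂)g = (m₁ + m₂ + 5.560)a, so a = (4.99 − 3.06)(9.81)/(4.99 + 3.06 + 5.560) = 1.391 m/s².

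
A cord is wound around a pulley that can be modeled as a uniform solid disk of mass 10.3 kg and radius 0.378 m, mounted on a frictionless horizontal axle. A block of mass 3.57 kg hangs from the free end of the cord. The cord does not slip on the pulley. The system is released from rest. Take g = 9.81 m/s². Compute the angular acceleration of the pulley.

α ≈ 10.6 rad/s²

I = ½MR² = (1/2)(10.3)(0.378)² = 0.7359 kg·m².
Block: mg − T = ma. Pulley: TR = Iα. No-slip: a = αR, so T = (I/R²)a = 5.150·a.
Then mg = (m + 5.150)a, so a = (3.57)(9.81)/(3.57 + 5.150) = 4.016 m/s².
α = a/R = 4.016/0.378 = 10.62 rad/s².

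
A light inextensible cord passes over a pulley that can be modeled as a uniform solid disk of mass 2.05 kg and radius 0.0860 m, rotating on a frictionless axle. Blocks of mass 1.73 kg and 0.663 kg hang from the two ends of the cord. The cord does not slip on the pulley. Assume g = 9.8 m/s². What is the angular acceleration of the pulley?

α ≈ 35.6 rad/s²

I = ½MR² = (1/2)(2.05)(0.0860)² = 0.007581 kg·m².
Heavier block: m₁g − T₁ = m₁a. Lighter block: T₂ − m₂g = m₂a.
Pulley: (T₁ − T₂)R = Iα = I(a/R), so T₁ − T₂ = (I/R²)a = (1/2)M_p a = 1.025·a.
Adding the three: (m₁ − m₂)g = (m₁ + m₂ + 1.025)a, so a = (1.73 − 0.663)(9.8)/(1.73 + 0.663 + 1.025) = 3.059 m/s².
α = a/R = 3.059/0.0860 = 35.57 rad/s².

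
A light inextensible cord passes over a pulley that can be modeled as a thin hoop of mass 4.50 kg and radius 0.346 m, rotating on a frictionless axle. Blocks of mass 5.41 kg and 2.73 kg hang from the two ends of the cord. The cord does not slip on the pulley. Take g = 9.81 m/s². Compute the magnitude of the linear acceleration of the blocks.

a ≈ 2.08 m/s²

I = MR² = (4.50)(0.346)² = 0.5387 kg·m².
Heavier block: m₁g − T₁ = m₁a. Lighter block: T₂ − m₂g = m₂a.
Pulley: (T₁ − T₂)R = Iα = I(a/R), so T₁ − T₂ = (I/R²)a = 1·M_p a = 4.500·a.
Adding the three: (m₁ − m₂)g = (m₁ + m₂ + 4.500)a, so a = (5.41 − 2.73)(9.81)/(5.41 + 2.73 + 4.500) = 2.080 m/s².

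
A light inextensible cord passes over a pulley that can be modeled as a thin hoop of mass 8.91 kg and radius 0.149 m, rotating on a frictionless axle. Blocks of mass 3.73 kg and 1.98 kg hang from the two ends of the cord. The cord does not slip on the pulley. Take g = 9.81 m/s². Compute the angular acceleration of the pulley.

I = MR² = (8.91)(0.149)² = 0.1978 kg·m².
Heavier block: m₁g − T₁ = m₁a. Lighter block: T₂ − m₂g = m₂a.
Pulley: (T₁ − T₂)R = Iα = I(a/R), so T₁ − T₂ = (I/R²)a = 1·M_p a = 8.910·a.
Adding the three: (m₁ − m₂)g = (m₁ + m₂ + 8.910)a, so a = (3.73 − 1.98)(9.81)/(3.73 + 1.98 + 8.910) = 1.174 m/s².
α = a/R = 1.174/0.149 = 7.881 rad/s².

α ≈ 7.88 rad/s²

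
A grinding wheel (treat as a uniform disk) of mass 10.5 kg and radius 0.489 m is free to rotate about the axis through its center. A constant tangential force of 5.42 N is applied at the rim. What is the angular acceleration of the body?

I = ½MR² = (1/2)(10.5)(0.489)² = 1.255 kg·m².
τ = F R = (5.42)(0.489) = 2.650 N·m.
From τ = Iα: α = 2.650/1.255 = 2.111 rad/s².

α ≈ 2.11 rad/s²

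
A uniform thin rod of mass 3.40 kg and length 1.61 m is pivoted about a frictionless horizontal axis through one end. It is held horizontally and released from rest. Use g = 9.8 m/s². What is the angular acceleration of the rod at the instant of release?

α ≈ 9.13 rad/s²

About the pivot, I = (1/3)ML² = (1/3)(3.40)(1.61)² = 2.938 kg·m².
The weight acts at the center, a distance L/2 = 0.8050 m from the pivot; τ = Mg(L/2) = 26.82 N·m.
α = τ/I = 26.82/2.938 = 9.130 rad/s².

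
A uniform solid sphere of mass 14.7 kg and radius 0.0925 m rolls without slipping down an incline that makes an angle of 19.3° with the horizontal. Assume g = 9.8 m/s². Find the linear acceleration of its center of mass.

a ≈ 2.31 m/s²

Translation along the incline: Mg sinθ − f = Ma.
Rotation about the center: fR = Iα with I = (2/5)MR². No-slip gives a = αR, so f = (I/R²)a = (2/5)M a.
Substituting: Mg sinθ = (1 + 0.4000)Ma, so a = g sinθ/(1 + 0.4000) = (9.8) sin 19.3° / 1.400 = 2.314 m/s².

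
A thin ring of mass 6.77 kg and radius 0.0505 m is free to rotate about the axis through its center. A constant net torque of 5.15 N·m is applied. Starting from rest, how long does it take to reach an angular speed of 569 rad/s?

I = MR² = (6.77)(0.0505)² = 0.01727 kg·m².
α = τ/I = 5.15/0.01727 = 298.3 rad/s².
ω = αt ⇒ t = ω/α = 569/298.3 = 1.908 s.

t ≈ 1.91 s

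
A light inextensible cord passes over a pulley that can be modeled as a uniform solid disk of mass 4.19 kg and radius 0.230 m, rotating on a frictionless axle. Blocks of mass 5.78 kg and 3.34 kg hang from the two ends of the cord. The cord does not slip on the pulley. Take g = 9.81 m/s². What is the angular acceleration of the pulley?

I = ½MR² = (1/2)(4.19)(0.230)² = 0.1108 kg·m².
Heavier block: m₁g − T₁ = m₁a. Lighter block: T₂ − m₂g = m₂a.
Pulley: (T₁ − T₂)R = Iα = I(a/R), so T₁ − T₂ = (I/R²)a = (1/2)M_p a = 2.095·a.
Adding the three: (m₁ − m₂)g = (m₁ + m₂ + 2.095)a, so a = (5.78 − 3.34)(9.81)/(5.78 + 3.34 + 2.095) = 2.134 m/s².
α = a/R = 2.134/0.230 = 9.280 rad/s².

α ≈ 9.28 rad/s²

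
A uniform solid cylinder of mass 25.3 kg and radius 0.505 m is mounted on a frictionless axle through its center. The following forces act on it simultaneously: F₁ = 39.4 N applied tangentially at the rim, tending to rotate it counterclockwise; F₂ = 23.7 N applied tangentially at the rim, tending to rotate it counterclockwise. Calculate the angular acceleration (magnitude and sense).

I = ½MR² = (1/2)(25.3)(0.505)² = 3.226 kg·m².
Taking counterclockwise as positive: τ₁ = +(39.4)(0.505) = +19.90 N·m; τ₂ = +(23.7)(0.505) = +11.97 N·m.
Net torque τ = 31.87 N·m.
α = τ/I = 31.87/3.226 = 9.878 rad/s².

α ≈ 9.88 rad/s², counterclockwise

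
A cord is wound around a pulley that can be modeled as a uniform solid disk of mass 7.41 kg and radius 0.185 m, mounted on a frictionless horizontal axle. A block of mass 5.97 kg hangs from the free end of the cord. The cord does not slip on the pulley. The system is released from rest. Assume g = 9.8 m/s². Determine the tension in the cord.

T ≈ 22.4 N

I = ½MR² = (1/2)(7.41)(0.185)² = 0.1268 kg·m².
Block: mg − T = ma. Pulley: TR = Iα. No-slip: a = αR, so T = (I/R²)a = 3.705·a.
Then mg = (m + 3.705)a, so a = (5.97)(9.8)/(5.97 + 3.705) = 6.047 m/s².
T = 3.705·a = 22.40 N.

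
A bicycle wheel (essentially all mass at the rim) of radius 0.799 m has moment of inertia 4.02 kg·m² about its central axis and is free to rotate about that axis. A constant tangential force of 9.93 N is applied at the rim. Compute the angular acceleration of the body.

τ = F R = (9.93)(0.799) = 7.934 N·m.
From τ = Iα: α = 7.934/4.020 = 1.974 rad/s².

α ≈ 1.97 rad/s²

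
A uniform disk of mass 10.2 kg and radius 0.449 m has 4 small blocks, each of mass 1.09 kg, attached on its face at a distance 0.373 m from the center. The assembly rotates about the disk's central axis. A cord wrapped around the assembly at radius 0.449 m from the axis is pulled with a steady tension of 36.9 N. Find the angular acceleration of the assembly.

I_disk = ½MR² = ½(10.2)(0.449)² = 1.028 kg·m².
I_blocks = 4·m·r² = 4(1.09)(0.373)² = 0.6066 kg·m².
Total I = 1.635 kg·m².
τ = F r = (36.9)(0.449) = 16.57 N·m.
α = τ/I = 16.57/1.635 = 10.13 rad/s².

α ≈ 10.1 rad/s²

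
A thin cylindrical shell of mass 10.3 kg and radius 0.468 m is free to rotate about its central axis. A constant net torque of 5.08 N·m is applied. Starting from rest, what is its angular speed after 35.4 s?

ω ≈ 79.7 rad/s

I = MR² = (10.3)(0.468)² = 2.256 kg·m².
α = τ/I = 5.08/2.256 = 2.252 rad/s².
ω = ω₀ + αt = 0 + (2.252)(35.4) = 79.71 rad/s.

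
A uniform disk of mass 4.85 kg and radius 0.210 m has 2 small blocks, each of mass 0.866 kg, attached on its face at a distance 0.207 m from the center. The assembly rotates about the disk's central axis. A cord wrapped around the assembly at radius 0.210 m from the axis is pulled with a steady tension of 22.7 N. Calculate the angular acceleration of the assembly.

I_disk = ½MR² = ½(4.85)(0.210)² = 0.1069 kg·m².
I_blocks = 2·m·r² = 2(0.866)(0.207)² = 0.07421 kg·m².
Total I = 0.1812 kg·m².
τ = F r = (22.7)(0.210) = 4.767 N·m.
α = τ/I = 4.767/0.1812 = 26.31 rad/s².

α ≈ 26.3 rad/s²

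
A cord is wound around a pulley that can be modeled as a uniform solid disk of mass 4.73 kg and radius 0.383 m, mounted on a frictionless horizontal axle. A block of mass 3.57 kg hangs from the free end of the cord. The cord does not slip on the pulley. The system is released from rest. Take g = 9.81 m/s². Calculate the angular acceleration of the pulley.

α ≈ 15.4 rad/s²

I = ½MR² = (1/2)(4.73)(0.383)² = 0.3469 kg·m².
Block: mg − T = ma. Pulley: TR = Iα. No-slip: a = αR, so T = (I/R²)a = 2.365·a.
Then mg = (m + 2.365)a, so a = (3.57)(9.81)/(3.57 + 2.365) = 5.901 m/s².
α = a/R = 5.901/0.383 = 15.41 rad/s².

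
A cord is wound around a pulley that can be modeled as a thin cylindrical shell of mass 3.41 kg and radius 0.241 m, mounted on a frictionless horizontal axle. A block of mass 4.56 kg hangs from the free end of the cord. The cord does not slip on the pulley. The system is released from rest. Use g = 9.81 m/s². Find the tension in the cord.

I = MR² = (3.41)(0.241)² = 0.1981 kg·m².
Block: mg − T = ma. Pulley: TR = Iα. No-slip: a = αR, so T = (I/R²)a = 3.410·a.
Then mg = (m + 3.410)a, so a = (4.56)(9.81)/(4.56 + 3.410) = 5.613 m/s².
T = 3.410·a = 19.14 N.

T ≈ 19.1 N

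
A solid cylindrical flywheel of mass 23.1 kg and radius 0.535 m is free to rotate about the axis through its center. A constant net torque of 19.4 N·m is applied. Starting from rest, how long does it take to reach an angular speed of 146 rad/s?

t ≈ 24.9 s

I = ½MR² = (1/2)(23.1)(0.535)² = 3.306 kg·m².
α = τ/I = 19.4/3.306 = 5.868 rad/s².
ω = αt ⇒ t = ω/α = 146/5.868 = 24.88 s.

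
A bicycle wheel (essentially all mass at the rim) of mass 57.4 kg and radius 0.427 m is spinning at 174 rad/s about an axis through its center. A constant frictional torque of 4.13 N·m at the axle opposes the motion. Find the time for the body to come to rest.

t ≈ 441 s

I = MR² = (57.4)(0.427)² = 10.47 kg·m².
The net torque has magnitude 4.13 N·m, opposing ω.
|α| = τ/I = 4.130/10.47 = 0.3946 rad/s² (deceleration).
0 = ω₀ − |α|t ⇒ t = ω₀/|α| = 174/0.3946 = 440.9 s.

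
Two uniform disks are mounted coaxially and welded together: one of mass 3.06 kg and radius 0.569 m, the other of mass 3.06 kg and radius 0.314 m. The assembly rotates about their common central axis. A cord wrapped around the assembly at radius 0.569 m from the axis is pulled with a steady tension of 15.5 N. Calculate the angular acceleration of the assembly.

I = ½M₁R₁² + ½M₂R₂² = ½(3.06)(0.569)² + ½(3.06)(0.314)² = 0.6462 kg·m².
τ = F r = (15.5)(0.569) = 8.819 N·m.
α = τ/I = 8.819/0.6462 = 13.65 rad/s².

α ≈ 13.6 rad/s²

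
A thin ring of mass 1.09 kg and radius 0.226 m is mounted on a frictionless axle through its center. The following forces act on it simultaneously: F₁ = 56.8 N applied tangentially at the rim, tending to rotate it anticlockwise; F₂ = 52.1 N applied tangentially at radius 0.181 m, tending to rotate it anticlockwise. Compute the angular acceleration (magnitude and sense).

I = MR² = (1.09)(0.226)² = 0.05567 kg·m².
Taking anticlockwise as positive: τ₁ = +(56.8)(0.226) = +12.84 N·m; τ₂ = +(52.1)(0.181) = +9.430 N·m.
Net torque τ = 22.27 N·m.
α = τ/I = 22.27/0.05567 = 400.0 rad/s².

α ≈ 400 rad/s², anticlockwise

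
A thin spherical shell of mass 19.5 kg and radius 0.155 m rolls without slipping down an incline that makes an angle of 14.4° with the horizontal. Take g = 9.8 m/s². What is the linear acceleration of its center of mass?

a ≈ 1.46 m/s²

Translation along the incline: Mg sinθ − f = Ma.
Rotation about the center: fR = Iα with I = (2/3)MR². No-slip gives a = αR, so f = (I/R²)a = (2/3)M a.
Substituting: Mg sinθ = (1 + 0.6667)Ma, so a = g sinθ/(1 + 0.6667) = (9.8) sin 14.4° / 1.667 = 1.462 m/s².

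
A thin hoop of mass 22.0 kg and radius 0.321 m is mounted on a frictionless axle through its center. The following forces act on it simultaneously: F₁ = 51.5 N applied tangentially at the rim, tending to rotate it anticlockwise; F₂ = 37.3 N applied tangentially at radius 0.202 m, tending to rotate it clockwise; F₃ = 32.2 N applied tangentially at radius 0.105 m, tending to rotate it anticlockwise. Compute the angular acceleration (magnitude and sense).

I = MR² = (22.0)(0.321)² = 2.267 kg·m².
Taking anticlockwise as positive: τ₁ = +(51.5)(0.321) = +16.53 N·m; τ₂ = −(37.3)(0.202) = −7.535 N·m; τ₃ = +(32.2)(0.105) = +3.381 N·m.
Net torque τ = 12.38 N·m.
α = τ/I = 12.38/2.267 = 5.460 rad/s².

α ≈ 5.46 rad/s², anticlockwise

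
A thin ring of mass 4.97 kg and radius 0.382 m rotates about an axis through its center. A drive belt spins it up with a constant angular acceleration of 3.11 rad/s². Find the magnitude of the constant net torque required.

I = MR² = (4.97)(0.382)² = 0.7252 kg·m².
τ = Iα = (0.7252)(3.110) = 2.256 N·m.

τ ≈ 2.26 N·m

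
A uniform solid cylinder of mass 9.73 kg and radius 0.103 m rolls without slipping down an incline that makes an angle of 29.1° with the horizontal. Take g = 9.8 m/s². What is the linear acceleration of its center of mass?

a ≈ 3.18 m/s²

Translation along the incline: Mg sinθ − f = Ma.
Rotation about the center: fR = Iα with I = ½MR². No-slip gives a = αR, so f = (I/R²)a = (1/2)M a.
Substituting: Mg sinθ = (1 + 0.5000)Ma, so a = g sinθ/(1 + 0.5000) = (9.8) sin 29.1° / 1.500 = 3.177 m/s².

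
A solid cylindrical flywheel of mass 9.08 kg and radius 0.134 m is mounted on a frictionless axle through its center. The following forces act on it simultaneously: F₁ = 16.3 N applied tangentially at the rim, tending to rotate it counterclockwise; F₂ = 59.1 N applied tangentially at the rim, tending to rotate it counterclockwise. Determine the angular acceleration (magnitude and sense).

I = ½MR² = (1/2)(9.08)(0.134)² = 0.08152 kg·m².
Taking counterclockwise as positive: τ₁ = +(16.3)(0.134) = +2.184 N·m; τ₂ = +(59.1)(0.134) = +7.919 N·m.
Net torque τ = 10.10 N·m.
α = τ/I = 10.10/0.08152 = 123.9 rad/s².

α ≈ 124 rad/s², counterclockwise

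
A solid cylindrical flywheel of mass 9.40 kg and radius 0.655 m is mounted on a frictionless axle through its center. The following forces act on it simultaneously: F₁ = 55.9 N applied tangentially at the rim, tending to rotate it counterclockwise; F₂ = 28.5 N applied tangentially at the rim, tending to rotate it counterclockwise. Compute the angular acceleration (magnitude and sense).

α ≈ 27.4 rad/s², counterclockwise

I = ½MR² = (1/2)(9.40)(0.655)² = 2.016 kg·m².
Taking counterclockwise as positive: τ₁ = +(55.9)(0.655) = +36.61 N·m; τ₂ = +(28.5)(0.655) = +18.67 N·m.
Net torque τ = 55.28 N·m.
α = τ/I = 55.28/2.016 = 27.42 rad/s².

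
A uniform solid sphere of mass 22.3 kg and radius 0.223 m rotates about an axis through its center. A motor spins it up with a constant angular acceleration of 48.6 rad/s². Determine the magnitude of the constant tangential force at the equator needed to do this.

I = (2/5)MR² = (2/5)(22.3)(0.223)² = 0.4436 kg·m².
The required torque is τ = Iα = (0.4436)(48.60) = 21.56 N·m.
A tangential force at the equator gives τ = FR, so F = τ/R = 21.56/0.223 = 96.67 N.

F ≈ 96.7 N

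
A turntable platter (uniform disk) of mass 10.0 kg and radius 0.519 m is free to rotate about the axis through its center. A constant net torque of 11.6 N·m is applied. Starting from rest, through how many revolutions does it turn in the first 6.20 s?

≈ 26.3 revolutions

I = ½MR² = (1/2)(10.0)(0.519)² = 1.347 kg·m².
α = τ/I = 11.6/1.347 = 8.613 rad/s².
θ = ½αt² = ½(8.613)(6.20)² = 165.5 rad.
Revolutions = θ/(2π) = 26.35.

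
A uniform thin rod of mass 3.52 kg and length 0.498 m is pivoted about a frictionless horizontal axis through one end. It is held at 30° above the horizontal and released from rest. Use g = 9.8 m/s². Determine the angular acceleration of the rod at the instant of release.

α ≈ 25.6 rad/s²

About the pivot, I = (1/3)ML² = (1/3)(3.52)(0.498)² = 0.2910 kg·m².
The weight acts at the center, a distance L/2 = 0.2490 m from the pivot; τ = Mg(L/2) cos 30° = 7.439 N·m.
α = τ/I = 7.439/0.2910 = 25.56 rad/s².
(Equivalently α = (3g/(2L)) cos 30° = 25.56 rad/s².)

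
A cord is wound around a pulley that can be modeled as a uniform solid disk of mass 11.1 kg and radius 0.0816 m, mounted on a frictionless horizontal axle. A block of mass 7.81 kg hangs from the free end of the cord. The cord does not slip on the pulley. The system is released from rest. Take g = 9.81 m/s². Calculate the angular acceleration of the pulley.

α ≈ 70.3 rad/s²

I = ½MR² = (1/2)(11.1)(0.0816)² = 0.03696 kg·m².
Block: mg − T = ma. Pulley: TR = Iα. No-slip: a = αR, so T = (I/R²)a = 5.550·a.
Then mg = (m + 5.550)a, so a = (7.81)(9.81)/(7.81 + 5.550) = 5.735 m/s².
α = a/R = 5.735/0.0816 = 70.28 rad/s².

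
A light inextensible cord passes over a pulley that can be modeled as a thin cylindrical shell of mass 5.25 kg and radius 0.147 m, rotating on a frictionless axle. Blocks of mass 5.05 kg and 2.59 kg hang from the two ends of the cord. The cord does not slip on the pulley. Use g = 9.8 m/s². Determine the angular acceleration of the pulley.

I = MR² = (5.25)(0.147)² = 0.1134 kg·m².
Heavier block: m₁g − T₁ = m₁a. Lighter block: T₂ − m₂g = m₂a.
Pulley: (T₁ − T₂)R = Iα = I(a/R), so T₁ − T₂ = (I/R²)a = 1·M_p a = 5.250·a.
Adding the three: (m₁ − m₂)g = (m₁ + m₂ + 5.250)a, so a = (5.05 − 2.59)(9.8)/(5.05 + 2.59 + 5.250) = 1.870 m/s².
α = a/R = 1.870/0.147 = 12.72 rad/s².

α ≈ 12.7 rad/s²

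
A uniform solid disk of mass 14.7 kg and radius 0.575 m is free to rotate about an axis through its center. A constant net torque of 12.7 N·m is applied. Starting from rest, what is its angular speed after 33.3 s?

ω ≈ 174 rad/s

I = ½MR² = (1/2)(14.7)(0.575)² = 2.430 kg·m².
α = τ/I = 12.7/2.430 = 5.226 rad/s².
ω = ω₀ + αt = 0 + (5.226)(33.3) = 174.0 rad/s.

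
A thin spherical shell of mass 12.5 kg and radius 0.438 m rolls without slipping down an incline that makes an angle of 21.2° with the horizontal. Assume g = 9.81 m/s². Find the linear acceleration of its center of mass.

a ≈ 2.13 m/s²

Translation along the incline: Mg sinθ − f = Ma.
Rotation about the center: fR = Iα with I = (2/3)MR². No-slip gives a = αR, so f = (I/R²)a = (2/3)M a.
Substituting: Mg sinθ = (1 + 0.6667)Ma, so a = g sinθ/(1 + 0.6667) = (9.81) sin 21.2° / 1.667 = 2.129 m/s².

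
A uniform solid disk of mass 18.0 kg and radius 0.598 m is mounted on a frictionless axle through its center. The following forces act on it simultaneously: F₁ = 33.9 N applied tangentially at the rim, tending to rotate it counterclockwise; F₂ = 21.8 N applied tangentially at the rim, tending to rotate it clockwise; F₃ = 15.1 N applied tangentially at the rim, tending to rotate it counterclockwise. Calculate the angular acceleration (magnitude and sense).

α ≈ 5.05 rad/s², counterclockwise

I = ½MR² = (1/2)(18.0)(0.598)² = 3.218 kg·m².
Taking counterclockwise as positive: τ₁ = +(33.9)(0.598) = +20.27 N·m; τ₂ = −(21.8)(0.598) = −13.04 N·m; τ₃ = +(15.1)(0.598) = +9.030 N·m.
Net torque τ = 16.27 N·m.
α = τ/I = 16.27/3.218 = 5.054 rad/s².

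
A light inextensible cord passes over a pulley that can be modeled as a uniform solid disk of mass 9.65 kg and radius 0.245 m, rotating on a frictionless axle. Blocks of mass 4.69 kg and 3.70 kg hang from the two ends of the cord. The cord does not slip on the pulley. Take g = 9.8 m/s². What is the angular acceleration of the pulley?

α ≈ 3.00 rad/s²

I = ½MR² = (1/2)(9.65)(0.245)² = 0.2896 kg·m².
Heavier block: m₁g − T₁ = m₁a. Lighter block: T₂ − m₂g = m₂a.
Pulley: (T₁ − T₂)R = Iα = I(a/R), so T₁ − T₂ = (I/R²)a = (1/2)M_p a = 4.825·a.
Adding the three: (m₁ − m₂)g = (m₁ + m₂ + 4.825)a, so a = (4.69 − 3.70)(9.8)/(4.69 + 3.70 + 4.825) = 0.7342 m/s².
α = a/R = 0.7342/0.245 = 2.997 rad/s².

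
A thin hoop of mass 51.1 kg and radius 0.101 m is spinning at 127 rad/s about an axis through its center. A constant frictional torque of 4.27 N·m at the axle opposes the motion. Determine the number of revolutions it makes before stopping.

I = MR² = (51.1)(0.101)² = 0.5213 kg·m².
The net torque has magnitude 4.27 N·m, opposing ω.
|α| = τ/I = 4.270/0.5213 = 8.192 rad/s² (deceleration).
ω² = ω₀² − 2|α|θ with ω = 0 ⇒ θ = ω₀²/(2|α|) = 984.5 rad = 156.7 rev.

≈ 157 revolutions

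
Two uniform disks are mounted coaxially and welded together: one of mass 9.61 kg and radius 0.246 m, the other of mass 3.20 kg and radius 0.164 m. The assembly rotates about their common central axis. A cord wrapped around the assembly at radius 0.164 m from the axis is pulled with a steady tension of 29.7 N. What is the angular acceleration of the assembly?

I = ½M₁R₁² + ½M₂R₂² = ½(9.61)(0.246)² + ½(3.20)(0.164)² = 0.3338 kg·m².
τ = F r = (29.7)(0.164) = 4.871 N·m.
α = τ/I = 4.871/0.3338 = 14.59 rad/s².

α ≈ 14.6 rad/s²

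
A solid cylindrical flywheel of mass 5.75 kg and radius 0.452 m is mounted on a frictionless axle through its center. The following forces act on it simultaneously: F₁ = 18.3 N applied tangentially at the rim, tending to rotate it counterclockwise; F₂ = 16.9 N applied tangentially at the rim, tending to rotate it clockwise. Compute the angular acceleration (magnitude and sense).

α ≈ 1.08 rad/s², counterclockwise

I = ½MR² = (1/2)(5.75)(0.452)² = 0.5874 kg·m².
Taking counterclockwise as positive: τ₁ = +(18.3)(0.452) = +8.272 N·m; τ₂ = −(16.9)(0.452) = −7.639 N·m.
Net torque τ = 0.6328 N·m.
α = τ/I = 0.6328/0.5874 = 1.077 rad/s².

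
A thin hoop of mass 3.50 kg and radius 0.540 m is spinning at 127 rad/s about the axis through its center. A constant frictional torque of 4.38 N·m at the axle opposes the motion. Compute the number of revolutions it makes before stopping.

≈ 299 revolutions

I = MR² = (3.50)(0.540)² = 1.021 kg·m².
The net torque has magnitude 4.38 N·m, opposing ω.
|α| = τ/I = 4.380/1.021 = 4.292 rad/s² (deceleration).
ω² = ω₀² − 2|α|θ with ω = 0 ⇒ θ = ω₀²/(2|α|) = 1879 rad = 299.1 rev.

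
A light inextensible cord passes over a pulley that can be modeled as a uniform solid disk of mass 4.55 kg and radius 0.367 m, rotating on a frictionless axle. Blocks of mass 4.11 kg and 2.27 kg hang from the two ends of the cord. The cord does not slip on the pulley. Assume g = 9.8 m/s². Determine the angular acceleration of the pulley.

α ≈ 5.68 rad/s²

I = ½MR² = (1/2)(4.55)(0.367)² = 0.3064 kg·m².
Heavier block: m₁g − T₁ = m₁a. Lighter block: T₂ − m₂g = m₂a.
Pulley: (T₁ − T₂)R = Iα = I(a/R), so T₁ − T₂ = (I/R²)a = (1/2)M_p a = 2.275·a.
Adding the three: (m₁ − m₂)g = (m₁ + m₂ + 2.275)a, so a = (4.11 − 2.27)(9.8)/(4.11 + 2.27 + 2.275) = 2.083 m/s².
α = a/R = 2.083/0.367 = 5.677 rad/s².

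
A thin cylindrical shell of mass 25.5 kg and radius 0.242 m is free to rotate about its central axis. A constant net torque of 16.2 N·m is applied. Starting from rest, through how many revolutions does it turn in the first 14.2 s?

≈ 174 revolutions

I = MR² = (25.5)(0.242)² = 1.493 kg·m².
α = τ/I = 16.2/1.493 = 10.85 rad/s².
θ = ½αt² = ½(10.85)(14.2)² = 1094 rad.
Revolutions = θ/(2π) = 174.1.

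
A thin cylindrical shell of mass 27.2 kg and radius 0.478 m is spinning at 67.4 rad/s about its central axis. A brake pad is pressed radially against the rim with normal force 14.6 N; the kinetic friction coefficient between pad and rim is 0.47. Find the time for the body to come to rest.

t ≈ 128 s

I = MR² = (27.2)(0.478)² = 6.215 kg·m².
Friction force f = μN = (0.47)(14.6) = 6.862 N at the rim; torque magnitude τ = fR = 3.280 N·m, opposing ω.
|α| = τ/I = 3.280/6.215 = 0.5278 rad/s² (deceleration).
0 = ω₀ − |α|t ⇒ t = ω₀/|α| = 67.4/0.5278 = 127.7 s.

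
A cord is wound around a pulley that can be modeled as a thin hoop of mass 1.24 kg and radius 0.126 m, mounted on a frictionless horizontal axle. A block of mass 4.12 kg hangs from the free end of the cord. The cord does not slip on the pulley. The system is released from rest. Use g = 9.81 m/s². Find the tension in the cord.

T ≈ 9.35 N

I = MR² = (1.24)(0.126)² = 0.01969 kg·m².
Block: mg − T = ma. Pulley: TR = Iα. No-slip: a = αR, so T = (I/R²)a = 1.240·a.
Then mg = (m + 1.240)a, so a = (4.12)(9.81)/(4.12 + 1.240) = 7.541 m/s².
T = 1.240·a = 9.350 N.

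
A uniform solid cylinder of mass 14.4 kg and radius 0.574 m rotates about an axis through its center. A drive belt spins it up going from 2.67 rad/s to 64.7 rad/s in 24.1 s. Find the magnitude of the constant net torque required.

I = ½MR² = (1/2)(14.4)(0.574)² = 2.372 kg·m².
α = Δω/Δt = (64.7 − 2.67)/24.1 = 2.574 rad/s².
τ = Iα = (2.372)(2.574) = 6.106 N·m.

τ ≈ 6.11 N·m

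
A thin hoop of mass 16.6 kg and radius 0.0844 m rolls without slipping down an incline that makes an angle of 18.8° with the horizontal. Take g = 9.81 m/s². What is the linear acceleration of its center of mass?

Translation along the incline: Mg sinθ − f = Ma.
Rotation about the center: fR = Iα with I = MR². No-slip gives a = αR, so f = (I/R²)a = M a.
Substituting: Mg sinθ = (1 + 1.000)Ma, so a = g sinθ/(1 + 1.000) = (9.81) sin 18.8° / 2.000 = 1.581 m/s².

a ≈ 1.58 m/s²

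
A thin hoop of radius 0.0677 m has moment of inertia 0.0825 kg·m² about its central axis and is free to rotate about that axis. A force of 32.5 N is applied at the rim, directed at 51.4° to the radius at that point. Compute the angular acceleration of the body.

α ≈ 20.8 rad/s²

Only the tangential component produces torque: τ = F R sinθ = (32.5)(0.0677) sin 51.4° = 1.720 N·m.
Newton's second law for rotation, τ = Iα, gives α = τ/I = 1.720/0.08250 = 20.84 rad/s².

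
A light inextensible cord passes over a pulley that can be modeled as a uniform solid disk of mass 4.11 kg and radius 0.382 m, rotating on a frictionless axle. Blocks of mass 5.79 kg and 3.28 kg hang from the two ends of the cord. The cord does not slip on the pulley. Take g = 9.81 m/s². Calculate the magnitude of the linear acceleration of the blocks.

I = ½MR² = (1/2)(4.11)(0.382)² = 0.2999 kg·m².
Heavier block: m₁g − T₁ = m₁a. Lighter block: T₂ − m₂g = m₂a.
Pulley: (T₁ − T₂)R = Iα = I(a/R), so T₁ − T₂ = (I/R²)a = (1/2)M_p a = 2.055·a.
Adding the three: (m₁ − m₂)g = (m₁ + m₂ + 2.055)a, so a = (5.79 − 3.28)(9.81)/(5.79 + 3.28 + 2.055) = 2.213 m/s².

a ≈ 2.21 m/s²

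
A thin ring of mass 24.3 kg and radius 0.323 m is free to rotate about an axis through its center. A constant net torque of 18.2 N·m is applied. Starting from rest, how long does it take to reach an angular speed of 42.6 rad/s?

I = MR² = (24.3)(0.323)² = 2.535 kg·m².
α = τ/I = 18.2/2.535 = 7.179 rad/s².
ω = αt ⇒ t = ω/α = 42.6/7.179 = 5.934 s.

t ≈ 5.93 s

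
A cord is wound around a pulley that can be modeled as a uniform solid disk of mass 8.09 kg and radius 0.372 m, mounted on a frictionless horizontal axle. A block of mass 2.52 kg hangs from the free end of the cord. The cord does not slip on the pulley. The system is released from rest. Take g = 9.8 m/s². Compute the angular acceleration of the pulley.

α ≈ 10.1 rad/s²

I = ½MR² = (1/2)(8.09)(0.372)² = 0.5598 kg·m².
Block: mg − T = ma. Pulley: TR = Iα. No-slip: a = αR, so T = (I/R²)a = 4.045·a.
Then mg = (m + 4.045)a, so a = (2.52)(9.8)/(2.52 + 4.045) = 3.762 m/s².
α = a/R = 3.762/0.372 = 10.11 rad/s².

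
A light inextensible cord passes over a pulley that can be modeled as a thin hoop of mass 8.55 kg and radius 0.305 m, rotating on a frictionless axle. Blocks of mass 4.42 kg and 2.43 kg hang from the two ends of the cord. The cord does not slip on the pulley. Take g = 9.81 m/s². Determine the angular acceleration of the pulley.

I = MR² = (8.55)(0.305)² = 0.7954 kg·m².
Heavier block: m₁g − T₁ = m₁a. Lighter block: T₂ − m₂g = m₂a.
Pulley: (T₁ − T₂)R = Iα = I(a/R), so T₁ − T₂ = (I/R²)a = 1·M_p a = 8.550·a.
Adding the three: (m₁ − m₂)g = (m₁ + m₂ + 8.550)a, so a = (4.42 − 2.43)(9.81)/(4.42 + 2.43 + 8.550) = 1.268 m/s².
α = a/R = 1.268/0.305 = 4.156 rad/s².

α ≈ 4.16 rad/s²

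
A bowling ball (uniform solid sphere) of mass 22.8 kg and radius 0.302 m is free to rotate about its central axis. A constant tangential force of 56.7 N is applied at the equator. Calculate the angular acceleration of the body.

α ≈ 20.6 rad/s²

I = (2/5)MR² = (2/5)(22.8)(0.302)² = 0.8318 kg·m².
τ = F R = (56.7)(0.302) = 17.12 N·m.
From τ = Iα: α = 17.12/0.8318 = 20.59 rad/s².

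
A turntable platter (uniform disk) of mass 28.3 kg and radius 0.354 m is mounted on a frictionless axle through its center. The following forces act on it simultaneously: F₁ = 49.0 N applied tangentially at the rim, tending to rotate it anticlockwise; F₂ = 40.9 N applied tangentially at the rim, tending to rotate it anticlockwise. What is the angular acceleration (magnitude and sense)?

I = ½MR² = (1/2)(28.3)(0.354)² = 1.773 kg·m².
Taking anticlockwise as positive: τ₁ = +(49.0)(0.354) = +17.35 N·m; τ₂ = +(40.9)(0.354) = +14.48 N·m.
Net torque τ = 31.82 N·m.
α = τ/I = 31.82/1.773 = 17.95 rad/s².

α ≈ 17.9 rad/s², anticlockwise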